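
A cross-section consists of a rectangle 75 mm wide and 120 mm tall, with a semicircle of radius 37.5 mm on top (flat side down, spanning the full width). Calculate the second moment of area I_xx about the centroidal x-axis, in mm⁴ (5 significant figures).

I_xx ≈ 2.1239 × 10⁷ mm⁴

Treat the section as a set of non-overlapping primitives; coordinates are from the bounding-box lower-left.
Rectangular body: 75 × 120, A = 9 000 mm², y = 60 mm, Ī = 10 800 000 mm⁴.
Semicircular cap: semicircle r = 37.5, A = 2208.932 mm², y = 135.9155 mm, Ī = 217048.7 mm⁴.
Centroid: ȳ = ΣA·y / ΣA = 74.96059 mm.
Transfer each piece to the centroidal x-axis using Ī + A·d² with d = y − 74.96059:
  rectangular body: d = -14.96059 mm → contributes +12 814 372 mm⁴
  semicircular cap: d = 60.95491 mm → contributes +8 424 339 mm⁴
Total I = 21 238 711 mm⁴.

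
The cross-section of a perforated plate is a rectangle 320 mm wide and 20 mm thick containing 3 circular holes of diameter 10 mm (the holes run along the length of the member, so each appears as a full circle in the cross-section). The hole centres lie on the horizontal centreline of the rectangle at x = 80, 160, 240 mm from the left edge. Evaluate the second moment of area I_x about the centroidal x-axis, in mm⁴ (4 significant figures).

Split into non-overlapping primitives; take the origin at the lower-left of the bounding box.
Plate: 320 × 20, A = 6 400 mm², y = 10 mm, Ī = 213 333 mm⁴.
Hole 1 (subtracted): ⌀10, A = 78.5398 mm², y = 10 mm, Ī = 490.874 mm⁴.
Hole 2 (subtracted): ⌀10, A = 78.5398 mm², y = 10 mm, Ī = 490.874 mm⁴.
Hole 3 (subtracted): ⌀10, A = 78.5398 mm², y = 10 mm, Ī = 490.874 mm⁴.
By symmetry the centroid is at mid-height, ȳ = 10 mm.
All pieces are centred on the centroidal x-axis, so I = ΣĪ (holes subtracted) = 211 861 mm⁴.

I_x ≈ 2.119 × 10⁵ mm⁴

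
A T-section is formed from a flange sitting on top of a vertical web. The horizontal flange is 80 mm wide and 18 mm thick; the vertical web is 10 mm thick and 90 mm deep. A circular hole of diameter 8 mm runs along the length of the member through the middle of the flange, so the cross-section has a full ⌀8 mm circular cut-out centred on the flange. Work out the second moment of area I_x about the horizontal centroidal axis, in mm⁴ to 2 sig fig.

I_x ≈ 2.2 × 10⁶ mm⁴

Break the section into simple shapes (no overlaps), measuring from the bottom-left corner of the bounding box.
Flange: 80 × 18, A = 1 440 mm², y = 99 mm, Ī = 38 880 mm⁴.
Web: 10 × 90, A = 900 mm², y = 45 mm, Ī = 607 500 mm⁴.
Hole (subtracted): ⌀8, A = 50.27 mm², y = 99 mm, Ī = 201.1 mm⁴.
Centroid: ȳ = ΣA·y / ΣA = 77.77 mm.
Transfer each piece to the horizontal centroidal axis using Ī + A·d² with d = y − 77.77:
  flange: d = 21.23 mm → contributes +687 611 mm⁴
  web: d = -32.77 mm → contributes +1 574 271 mm⁴
  hole: d = 21.23 mm → contributes −22 846 mm⁴
Total I = 2 239 036 mm⁴.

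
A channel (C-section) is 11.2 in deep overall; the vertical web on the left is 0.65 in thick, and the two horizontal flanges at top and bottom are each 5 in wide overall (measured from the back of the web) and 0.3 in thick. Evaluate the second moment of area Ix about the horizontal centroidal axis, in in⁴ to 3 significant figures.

Treat the section as a set of non-overlapping primitives; coordinates are from the bounding-box lower-left.
Web: 0.65 × 11.2, A = 7.28 in², y = 5.6 in, Ī = 76.1 in⁴.
Top flange (beyond web): 4.35 × 0.3, A = 1.305 in², y = 11.05 in, Ī = 0.0097875 in⁴.
Bottom flange (beyond web): 4.35 × 0.3, A = 1.305 in², y = 0.15 in, Ī = 0.0097875 in⁴.
By symmetry the centroid is at mid-height, ȳ = 5.6 in.
Transfer each piece to the horizontal centroidal axis using Ī + A·d² with d = y − 5.6:
  web: d = 0 in → contributes +76.1 in⁴
  top flange (beyond web): d = 5.45 in → contributes +38.772 in⁴
  bottom flange (beyond web): d = -5.45 in → contributes +38.772 in⁴
Total I = 153.64 in⁴.

Ix ≈ 154 in⁴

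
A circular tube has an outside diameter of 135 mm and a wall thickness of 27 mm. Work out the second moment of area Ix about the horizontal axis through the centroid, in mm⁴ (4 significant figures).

Treat the section as a set of non-overlapping primitives; coordinates are from the bounding-box lower-left.
Outer circle: ⌀135, A = 14313.9 mm², y = 67.5 mm, Ī = 16 304 406 mm⁴.
Bore (subtracted): ⌀81, A = 5 153 mm², y = 67.5 mm, Ī = 2 113 051 mm⁴.
By symmetry the centroid is at mid-height, ȳ = 67.5 mm.
All pieces are centred on the horizontal axis through the centroid, so I = ΣĪ (holes subtracted) = 14 191 355 mm⁴.

Ix ≈ 1.419 × 10⁷ mm⁴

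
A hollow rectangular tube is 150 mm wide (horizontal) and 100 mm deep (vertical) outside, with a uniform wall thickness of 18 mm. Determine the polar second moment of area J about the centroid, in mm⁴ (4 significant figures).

J ≈ 3.023 × 10⁷ mm⁴

Break the section into simple shapes (no overlaps), measuring from the bottom-left corner of the bounding box.
Outer rectangle: 150 × 100, A = 15 000 mm², y = 50 mm, Ī = 12 500 000 mm⁴.
Inner void (subtracted): 114 × 64, A = 7 296 mm², y = 50 mm, Ī = 2 490 368 mm⁴.
By symmetry the centroid is at mid-height, ȳ = 50 mm.
All pieces are centred on the centroidal x-axis, so I = ΣĪ (holes subtracted) = 10 009 632 mm⁴.
Repeating about the centroidal y-axis gives I_y = 20 223 432 mm⁴.
Polar second moment: J = I_x + I_y = 30 233 064 mm⁴.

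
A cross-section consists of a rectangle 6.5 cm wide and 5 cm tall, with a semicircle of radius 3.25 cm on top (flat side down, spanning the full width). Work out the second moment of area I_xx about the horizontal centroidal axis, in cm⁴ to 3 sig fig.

I_xx ≈ 245 cm⁴

Break the section into simple shapes (no overlaps), measuring from the bottom-left corner of the bounding box.
Rectangular body: 6.5 × 5, A = 32.5 cm², y = 2.5 cm, Ī = 67.708 cm⁴.
Semicircular cap: semicircle r = 3.25, A = 16.592 cm², y = 6.3793 cm, Ī = 12.245 cm⁴.
Centroid: ȳ = ΣA·y / ΣA = 3.8111 cm.
Transfer each piece to the horizontal centroidal axis using Ī + A·d² with d = y − 3.8111:
  rectangular body: d = -1.3111 cm → contributes +123.58 cm⁴
  semicircular cap: d = 2.5682 cm → contributes +121.68 cm⁴
Total I = 245.26 cm⁴.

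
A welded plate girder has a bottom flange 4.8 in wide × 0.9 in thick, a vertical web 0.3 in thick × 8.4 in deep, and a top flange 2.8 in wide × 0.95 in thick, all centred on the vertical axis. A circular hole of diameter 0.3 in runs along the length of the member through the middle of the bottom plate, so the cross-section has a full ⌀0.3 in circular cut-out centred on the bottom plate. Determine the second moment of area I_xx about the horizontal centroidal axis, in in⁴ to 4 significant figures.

I_xx ≈ 159.6 in⁴

Split into non-overlapping primitives; take the origin at the lower-left of the bounding box.
Bottom plate: 4.8 × 0.9, A = 4.32 in², y = 0.45 in, Ī = 0.2916 in⁴.
Web plate: 0.3 × 8.4, A = 2.52 in², y = 5.1 in, Ī = 14.8176 in⁴.
Top plate: 2.8 × 0.95, A = 2.66 in², y = 9.775 in, Ī = 0.200054 in⁴.
Hole (subtracted): ⌀0.3, A = 0.0706858 in², y = 0.45 in, Ī = 0.000397608 in⁴.
Centroid: ȳ = ΣA·y / ΣA = 4.32329 in.
Transfer each piece to the horizontal centroidal axis using Ī + A·d² with d = y − 4.32329:
  bottom plate: d = -3.87329 in → contributes +65.102 in⁴
  web plate: d = 0.776707 in → contributes +16.3378 in⁴
  top plate: d = 5.45171 in → contributes +79.2582 in⁴
  hole: d = -3.87329 in → contributes −1.06085 in⁴
Total I = 159.637 in⁴.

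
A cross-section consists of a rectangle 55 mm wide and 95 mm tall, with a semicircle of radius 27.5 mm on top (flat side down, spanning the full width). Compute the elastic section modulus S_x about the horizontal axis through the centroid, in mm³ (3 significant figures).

S_x ≈ 1.15 × 10⁵ mm³

Decompose the section into non-overlapping parts with the origin at the bottom-left of its bounding rectangle.
Rectangular body: 55 × 95, A = 5 225 mm², y = 47.5 mm, Ī = 3 929 635 mm⁴.
Semicircular cap: semicircle r = 27.5, A = 1187.9 mm², y = 106.67 mm, Ī = 62 772 mm⁴.
Centroid: ȳ = ΣA·y / ΣA = 58.461 mm.
Transfer each piece to the horizontal axis through the centroid using Ī + A·d² with d = y − 58.461:
  rectangular body: d = -10.961 mm → contributes +4 557 360 mm⁴
  semicircular cap: d = 48.211 mm → contributes +2 823 795 mm⁴
Total I = 7 381 155 mm⁴.
Extreme fibre distance c = 64.039 mm; S = I/c = 115 260 mm³.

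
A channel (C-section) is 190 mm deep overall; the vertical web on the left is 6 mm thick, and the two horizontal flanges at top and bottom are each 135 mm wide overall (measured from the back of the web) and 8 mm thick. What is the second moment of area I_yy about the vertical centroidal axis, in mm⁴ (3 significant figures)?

Treat the section as a set of non-overlapping primitives; coordinates are from the bounding-box lower-left.
Web: 6 × 190, A = 1 140 mm², x = 3 mm, Ī = 3 420 mm⁴.
Top flange (beyond web): 129 × 8, A = 1 032 mm², x = 70.5 mm, Ī = 1 431 126 mm⁴.
Bottom flange (beyond web): 129 × 8, A = 1 032 mm², x = 70.5 mm, Ī = 1 431 126 mm⁴.
Centroid: x̄ = ΣA·x / ΣA = 46.483 mm.
Transfer each piece to the vertical centroidal axis using Ī + A·d² with d = x − 46.483:
  web: d = -43.483 mm → contributes +2 158 914 mm⁴
  top flange (beyond web): d = 24.017 mm → contributes +2 026 393 mm⁴
  bottom flange (beyond web): d = 24.017 mm → contributes +2 026 393 mm⁴
Total I = 6 211 700 mm⁴.

I_yy ≈ 6.21 × 10⁶ mm⁴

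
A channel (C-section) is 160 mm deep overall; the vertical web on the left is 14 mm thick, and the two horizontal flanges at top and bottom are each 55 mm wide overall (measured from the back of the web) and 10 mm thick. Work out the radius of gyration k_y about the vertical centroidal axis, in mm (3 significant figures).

k_y ≈ 14.1 mm

Treat the section as a set of non-overlapping primitives; coordinates are from the bounding-box lower-left.
Web: 14 × 160, A = 2 240 mm², x = 7 mm, Ī = 36 587 mm⁴.
Top flange (beyond web): 41 × 10, A = 410 mm², x = 34.5 mm, Ī = 57 434 mm⁴.
Bottom flange (beyond web): 41 × 10, A = 410 mm², x = 34.5 mm, Ī = 57 434 mm⁴.
Centroid: x̄ = ΣA·x / ΣA = 14.369 mm.
Transfer each piece to the vertical centroidal axis using Ī + A·d² with d = x − 14.369:
  web: d = -7.3693 mm → contributes +158 233 mm⁴
  top flange (beyond web): d = 20.131 mm → contributes +223 585 mm⁴
  bottom flange (beyond web): d = 20.131 mm → contributes +223 585 mm⁴
Total I = 605 403 mm⁴.
Radius of gyration: k = √(I/A) = √(605 403 / 3 060) = 14.066 mm.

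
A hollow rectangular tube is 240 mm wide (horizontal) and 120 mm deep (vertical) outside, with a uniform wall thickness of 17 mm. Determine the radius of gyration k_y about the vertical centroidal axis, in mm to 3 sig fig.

Break the section into simple shapes (no overlaps), measuring from the bottom-left corner of the bounding box.
Outer rectangle: 240 × 120, A = 28 800 mm², x = 120 mm, Ī = 138 240 000 mm⁴.
Inner void (subtracted): 206 × 86, A = 17 716 mm², x = 120 mm, Ī = 62 649 681 mm⁴.
By symmetry the centroid is at mid-width, x̄ = 120 mm.
All pieces are centred on the vertical centroidal axis, so I = ΣĪ (holes subtracted) = 75 590 319 mm⁴.
Radius of gyration: k = √(I/A) = √(75 590 319 / 11 084) = 82.582 mm.

k_y ≈ 82.6 mm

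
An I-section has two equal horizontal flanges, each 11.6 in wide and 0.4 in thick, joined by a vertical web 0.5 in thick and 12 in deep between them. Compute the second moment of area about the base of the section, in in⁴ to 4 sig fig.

Decompose the section into non-overlapping parts with the origin at the bottom-left of its bounding rectangle.
Bottom flange: 11.6 × 0.4, A = 4.64 in², y = 0.2 in, Ī = 0.0618667 in⁴.
Web: 0.5 × 12, A = 6 in², y = 6.4 in, Ī = 72 in⁴.
Top flange: 11.6 × 0.4, A = 4.64 in², y = 12.6 in, Ī = 0.0618667 in⁴.
Transfer each piece to the bottom edge using Ī + A·d² with d = y − 0:
  bottom flange: d = 0.2 in → contributes +0.247467 in⁴
  web: d = 6.4 in → contributes +317.76 in⁴
  top flange: d = 12.6 in → contributes +736.708 in⁴
Total I = 1054.72 in⁴.

I_base ≈ 1055 in⁴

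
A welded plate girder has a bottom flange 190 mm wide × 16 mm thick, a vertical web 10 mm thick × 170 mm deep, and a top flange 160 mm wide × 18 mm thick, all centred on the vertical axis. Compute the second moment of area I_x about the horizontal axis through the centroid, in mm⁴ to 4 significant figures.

Break the section into simple shapes (no overlaps), measuring from the bottom-left corner of the bounding box.
Bottom plate: 190 × 16, A = 3 040 mm², y = 8 mm, Ī = 64853.3 mm⁴.
Web plate: 10 × 170, A = 1 700 mm², y = 101 mm, Ī = 4 094 167 mm⁴.
Top plate: 160 × 18, A = 2 880 mm², y = 195 mm, Ī = 77 760 mm⁴.
Centroid: ȳ = ΣA·y / ΣA = 99.4252 mm.
Transfer each piece to the horizontal axis through the centroid using Ī + A·d² with d = y − 99.4252:
  bottom plate: d = -91.4252 mm → contributes +25 474 896 mm⁴
  web plate: d = 1.5748 mm → contributes +4 098 383 mm⁴
  top plate: d = 95.5748 mm → contributes +26 385 244 mm⁴
Total I = 55 958 522 mm⁴.

I_x ≈ 5.596 × 10⁷ mm⁴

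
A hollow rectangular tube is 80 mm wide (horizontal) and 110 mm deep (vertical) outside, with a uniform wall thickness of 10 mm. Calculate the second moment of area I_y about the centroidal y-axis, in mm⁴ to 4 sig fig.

Split into non-overlapping primitives; take the origin at the lower-left of the bounding box.
Outer rectangle: 80 × 110, A = 8 800 mm², x = 40 mm, Ī = 4 693 333 mm⁴.
Inner void (subtracted): 60 × 90, A = 5 400 mm², x = 40 mm, Ī = 1 620 000 mm⁴.
By symmetry the centroid is at mid-width, x̄ = 40 mm.
All pieces are centred on the centroidal y-axis, so I = ΣĪ (holes subtracted) = 3 073 333 mm⁴.

I_y ≈ 3.073 × 10⁶ mm⁴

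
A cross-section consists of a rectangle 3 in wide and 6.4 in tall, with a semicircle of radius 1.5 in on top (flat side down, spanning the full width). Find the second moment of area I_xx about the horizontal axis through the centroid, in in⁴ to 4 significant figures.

I_xx ≈ 110.0 in⁴

Treat the section as a set of non-overlapping primitives; coordinates are from the bounding-box lower-left.
Rectangular body: 3 × 6.4, A = 19.2 in², y = 3.2 in, Ī = 65.536 in⁴.
Semicircular cap: semicircle r = 1.5, A = 3.53429 in², y = 7.03662 in, Ī = 0.555645 in⁴.
Centroid: ȳ = ΣA·y / ΣA = 3.79644 in.
Transfer each piece to the horizontal axis through the centroid using Ī + A·d² with d = y − 3.79644:
  rectangular body: d = -0.596444 in → contributes +72.3663 in⁴
  semicircular cap: d = 3.24018 in → contributes +37.6612 in⁴
Total I = 110.028 in⁴.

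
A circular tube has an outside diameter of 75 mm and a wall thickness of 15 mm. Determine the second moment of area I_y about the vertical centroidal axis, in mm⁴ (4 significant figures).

I_y ≈ 1.352 × 10⁶ mm⁴

Decompose the section into non-overlapping parts with the origin at the bottom-left of its bounding rectangle.
Outer circle: ⌀75, A = 4417.86 mm², x = 37.5 mm, Ī = 1 553 156 mm⁴.
Bore (subtracted): ⌀45, A = 1590.43 mm², x = 37.5 mm, Ī = 201 289 mm⁴.
By symmetry the centroid is at mid-width, x̄ = 37.5 mm.
All pieces are centred on the vertical centroidal axis, so I = ΣĪ (holes subtracted) = 1 351 867 mm⁴.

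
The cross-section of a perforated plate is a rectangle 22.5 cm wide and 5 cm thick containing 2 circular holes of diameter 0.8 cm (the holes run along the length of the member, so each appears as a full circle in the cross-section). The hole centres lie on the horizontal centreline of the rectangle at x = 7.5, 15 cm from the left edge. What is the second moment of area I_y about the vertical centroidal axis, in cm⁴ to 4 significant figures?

I_y ≈ 4732 cm⁴

Decompose the section into non-overlapping parts with the origin at the bottom-left of its bounding rectangle.
Plate: 22.5 × 5, A = 112.5 cm², x = 11.25 cm, Ī = 4746.09 cm⁴.
Hole 1 (subtracted): ⌀0.8, A = 0.502655 cm², x = 7.5 cm, Ī = 0.0201062 cm⁴.
Hole 2 (subtracted): ⌀0.8, A = 0.502655 cm², x = 15 cm, Ī = 0.0201062 cm⁴.
By symmetry the centroid is at mid-width, x̄ = 11.25 cm.
Transfer each piece to the vertical centroidal axis using Ī + A·d² with d = x − 11.25:
  plate: d = 0 cm → contributes +4746.09 cm⁴
  hole 1: d = -3.75 cm → contributes −7.08869 cm⁴
  hole 2: d = 3.75 cm → contributes −7.08869 cm⁴
Total I = 4731.92 cm⁴.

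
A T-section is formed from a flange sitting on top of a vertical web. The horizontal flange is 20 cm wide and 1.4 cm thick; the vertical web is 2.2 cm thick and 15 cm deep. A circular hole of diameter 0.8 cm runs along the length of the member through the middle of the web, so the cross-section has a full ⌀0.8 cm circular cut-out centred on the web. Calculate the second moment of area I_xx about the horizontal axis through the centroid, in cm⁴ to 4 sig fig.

Split into non-overlapping primitives; take the origin at the lower-left of the bounding box.
Flange: 20 × 1.4, A = 28 cm², y = 15.7 cm, Ī = 4.57333 cm⁴.
Web: 2.2 × 15, A = 33 cm², y = 7.5 cm, Ī = 618.75 cm⁴.
Hole (subtracted): ⌀0.8, A = 0.502655 cm², y = 7.5 cm, Ī = 0.0201062 cm⁴.
Centroid: ȳ = ΣA·y / ΣA = 11.2952 cm.
Transfer each piece to the horizontal axis through the centroid using Ī + A·d² with d = y − 11.2952:
  flange: d = 4.40479 cm → contributes +547.835 cm⁴
  web: d = -3.79521 cm → contributes +1094.07 cm⁴
  hole: d = -3.79521 cm → contributes −7.26015 cm⁴
Total I = 1634.64 cm⁴.

I_xx ≈ 1635 cm⁴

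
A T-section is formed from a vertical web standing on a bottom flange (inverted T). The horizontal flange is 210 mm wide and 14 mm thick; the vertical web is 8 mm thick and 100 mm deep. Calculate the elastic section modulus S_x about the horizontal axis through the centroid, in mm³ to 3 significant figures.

Break the section into simple shapes (no overlaps), measuring from the bottom-left corner of the bounding box.
Flange: 210 × 14, A = 2 940 mm², y = 7 mm, Ī = 48 020 mm⁴.
Web: 8 × 100, A = 800 mm², y = 64 mm, Ī = 666 667 mm⁴.
Centroid: ȳ = ΣA·y / ΣA = 19.193 mm.
Transfer each piece to the horizontal axis through the centroid using Ī + A·d² with d = y − 19.193:
  flange: d = -12.193 mm → contributes +485 073 mm⁴
  web: d = 44.807 mm → contributes +2 272 835 mm⁴
Total I = 2 757 908 mm⁴.
Extreme fibre distance c = 94.807 mm; S = I/c = 29 090 mm³.

S_x ≈ 2.91 × 10⁴ mm³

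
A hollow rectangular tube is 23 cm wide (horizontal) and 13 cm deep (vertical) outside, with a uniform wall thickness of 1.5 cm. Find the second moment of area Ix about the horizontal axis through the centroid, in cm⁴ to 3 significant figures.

Treat the section as a set of non-overlapping primitives; coordinates are from the bounding-box lower-left.
Outer rectangle: 23 × 13, A = 299 cm², y = 6.5 cm, Ī = 4210.9 cm⁴.
Inner void (subtracted): 20 × 10, A = 200 cm², y = 6.5 cm, Ī = 1666.7 cm⁴.
By symmetry the centroid is at mid-height, ȳ = 6.5 cm.
All pieces are centred on the horizontal axis through the centroid, so I = ΣĪ (holes subtracted) = 2544.3 cm⁴.

Ix ≈ 2540 cm⁴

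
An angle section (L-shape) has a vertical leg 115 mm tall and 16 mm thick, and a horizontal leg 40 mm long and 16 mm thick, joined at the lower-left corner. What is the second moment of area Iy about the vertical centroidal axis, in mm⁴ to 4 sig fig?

Iy ≈ 1.848 × 10⁵ mm⁴

Treat the section as a set of non-overlapping primitives; coordinates are from the bounding-box lower-left.
Vertical leg: 16 × 115, A = 1 840 mm², x = 8 mm, Ī = 39253.3 mm⁴.
Horizontal leg (remainder): 24 × 16, A = 384 mm², x = 28 mm, Ī = 18 432 mm⁴.
Centroid: x̄ = ΣA·x / ΣA = 11.4532 mm.
Transfer each piece to the vertical centroidal axis using Ī + A·d² with d = x − 11.4532:
  vertical leg: d = -3.45324 mm → contributes +61195.1 mm⁴
  horizontal leg (remainder): d = 16.5468 mm → contributes +123 569 mm⁴
Total I = 184 764 mm⁴.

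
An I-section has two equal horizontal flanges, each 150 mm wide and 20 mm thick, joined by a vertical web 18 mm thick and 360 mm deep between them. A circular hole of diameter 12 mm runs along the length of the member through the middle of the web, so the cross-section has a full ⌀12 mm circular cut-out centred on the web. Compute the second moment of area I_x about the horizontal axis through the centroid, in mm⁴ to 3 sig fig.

Split into non-overlapping primitives; take the origin at the lower-left of the bounding box.
Bottom flange: 150 × 20, A = 3 000 mm², y = 10 mm, Ī = 100 000 mm⁴.
Web: 18 × 360, A = 6 480 mm², y = 200 mm, Ī = 69 984 000 mm⁴.
Top flange: 150 × 20, A = 3 000 mm², y = 390 mm, Ī = 100 000 mm⁴.
Hole (subtracted): ⌀12, A = 113.1 mm², y = 200 mm, Ī = 1017.9 mm⁴.
By symmetry the centroid is at mid-height, ȳ = 200 mm.
Transfer each piece to the horizontal axis through the centroid using Ī + A·d² with d = y − 200:
  bottom flange: d = -190 mm → contributes +108 400 000 mm⁴
  web: d = 0 mm → contributes +69 984 000 mm⁴
  top flange: d = 190 mm → contributes +108 400 000 mm⁴
  hole: d = 0 mm → contributes −1017.9 mm⁴
Total I = 286 782 982 mm⁴.

I_x ≈ 2.87 × 10⁸ mm⁴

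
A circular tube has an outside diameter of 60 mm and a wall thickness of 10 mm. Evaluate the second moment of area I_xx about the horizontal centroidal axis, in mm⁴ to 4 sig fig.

I_xx ≈ 5.105 × 10⁵ mm⁴

Treat the section as a set of non-overlapping primitives; coordinates are from the bounding-box lower-left.
Outer circle: ⌀60, A = 2827.43 mm², y = 30 mm, Ī = 636 173 mm⁴.
Bore (subtracted): ⌀40, A = 1256.64 mm², y = 30 mm, Ī = 125 664 mm⁴.
By symmetry the centroid is at mid-height, ȳ = 30 mm.
All pieces are centred on the horizontal centroidal axis, so I = ΣĪ (holes subtracted) = 510 509 mm⁴.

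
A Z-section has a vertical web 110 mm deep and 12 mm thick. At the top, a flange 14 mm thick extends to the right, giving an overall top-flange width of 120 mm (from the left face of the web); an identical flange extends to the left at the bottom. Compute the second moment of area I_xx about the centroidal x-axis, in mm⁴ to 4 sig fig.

Decompose the section into non-overlapping parts with the origin at the bottom-left of its bounding rectangle.
Web: 12 × 110, A = 1 320 mm², y = 55 mm, Ī = 1 331 000 mm⁴.
Top flange (beyond web): 108 × 14, A = 1 512 mm², y = 103 mm, Ī = 24 696 mm⁴.
Bottom flange (beyond web): 108 × 14, A = 1 512 mm², y = 7 mm, Ī = 24 696 mm⁴.
Centroid: ȳ = ΣA·y / ΣA = 55 mm.
Transfer each piece to the centroidal x-axis using Ī + A·d² with d = y − 55:
  web: d = 0 mm → contributes +1 331 000 mm⁴
  top flange (beyond web): d = 48 mm → contributes +3 508 344 mm⁴
  bottom flange (beyond web): d = -48 mm → contributes +3 508 344 mm⁴
Total I = 8 347 688 mm⁴.

I_xx ≈ 8.348 × 10⁶ mm⁴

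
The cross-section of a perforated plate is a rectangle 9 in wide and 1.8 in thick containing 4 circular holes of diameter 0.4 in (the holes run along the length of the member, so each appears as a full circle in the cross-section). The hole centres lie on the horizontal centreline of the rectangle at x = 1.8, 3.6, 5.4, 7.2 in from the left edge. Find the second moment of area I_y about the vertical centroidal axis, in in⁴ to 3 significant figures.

Break the section into simple shapes (no overlaps), measuring from the bottom-left corner of the bounding box.
Plate: 9 × 1.8, A = 16.2 in², x = 4.5 in, Ī = 109.35 in⁴.
Hole 1 (subtracted): ⌀0.4, A = 0.12566 in², x = 1.8 in, Ī = 0.0012566 in⁴.
Hole 2 (subtracted): ⌀0.4, A = 0.12566 in², x = 3.6 in, Ī = 0.0012566 in⁴.
Hole 3 (subtracted): ⌀0.4, A = 0.12566 in², x = 5.4 in, Ī = 0.0012566 in⁴.
Hole 4 (subtracted): ⌀0.4, A = 0.12566 in², x = 7.2 in, Ī = 0.0012566 in⁴.
By symmetry the centroid is at mid-width, x̄ = 4.5 in.
Transfer each piece to the vertical centroidal axis using Ī + A·d² with d = x − 4.5:
  plate: d = 0 in → contributes +109.35 in⁴
  hole 1: d = -2.7 in → contributes −0.91735 in⁴
  hole 2: d = -0.9 in → contributes −0.10304 in⁴
  hole 3: d = 0.9 in → contributes −0.10304 in⁴
  hole 4: d = 2.7 in → contributes −0.91735 in⁴
Total I = 107.31 in⁴.

I_y ≈ 107 in⁴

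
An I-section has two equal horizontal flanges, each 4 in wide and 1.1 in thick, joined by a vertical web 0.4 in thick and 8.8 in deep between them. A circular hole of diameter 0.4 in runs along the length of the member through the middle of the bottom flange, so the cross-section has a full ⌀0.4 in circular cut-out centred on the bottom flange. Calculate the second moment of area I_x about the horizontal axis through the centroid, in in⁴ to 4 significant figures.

Treat the section as a set of non-overlapping primitives; coordinates are from the bounding-box lower-left.
Bottom flange: 4 × 1.1, A = 4.4 in², y = 0.55 in, Ī = 0.443667 in⁴.
Web: 0.4 × 8.8, A = 3.52 in², y = 5.5 in, Ī = 22.7157 in⁴.
Top flange: 4 × 1.1, A = 4.4 in², y = 10.45 in, Ī = 0.443667 in⁴.
Hole (subtracted): ⌀0.4, A = 0.125664 in², y = 0.55 in, Ī = 0.00125664 in⁴.
Centroid: ȳ = ΣA·y / ΣA = 5.55101 in.
Transfer each piece to the horizontal axis through the centroid using Ī + A·d² with d = y − 5.55101:
  bottom flange: d = -5.00101 in → contributes +110.488 in⁴
  web: d = -0.0510102 in → contributes +22.7249 in⁴
  top flange: d = 4.89899 in → contributes +106.044 in⁴
  hole: d = -5.00101 in → contributes −3.14412 in⁴
Total I = 236.113 in⁴.

I_x ≈ 236.1 in⁴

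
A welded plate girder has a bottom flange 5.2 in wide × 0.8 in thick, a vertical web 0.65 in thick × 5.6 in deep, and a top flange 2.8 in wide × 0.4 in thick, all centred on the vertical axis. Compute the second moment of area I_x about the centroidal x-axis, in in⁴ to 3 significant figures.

I_x ≈ 51.3 in⁴

Split into non-overlapping primitives; take the origin at the lower-left of the bounding box.
Bottom plate: 5.2 × 0.8, A = 4.16 in², y = 0.4 in, Ī = 0.22187 in⁴.
Web plate: 0.65 × 5.6, A = 3.64 in², y = 3.6 in, Ī = 9.5125 in⁴.
Top plate: 2.8 × 0.4, A = 1.12 in², y = 6.6 in, Ī = 0.014933 in⁴.
Centroid: ȳ = ΣA·y / ΣA = 2.4843 in.
Transfer each piece to the centroidal x-axis using Ī + A·d² with d = y − 2.4843:
  bottom plate: d = -2.0843 in → contributes +18.294 in⁴
  web plate: d = 1.1157 in → contributes +14.044 in⁴
  top plate: d = 4.1157 in → contributes +18.987 in⁴
Total I = 51.324 in⁴.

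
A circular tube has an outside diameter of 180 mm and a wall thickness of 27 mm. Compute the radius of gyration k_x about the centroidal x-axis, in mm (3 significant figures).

k_x ≈ 54.9 mm

Treat the section as a set of non-overlapping primitives; coordinates are from the bounding-box lower-left.
Outer circle: ⌀180, A = 25 447 mm², y = 90 mm, Ī = 51 529 974 mm⁴.
Bore (subtracted): ⌀126, A = 12 469 mm², y = 90 mm, Ī = 12 372 347 mm⁴.
By symmetry the centroid is at mid-height, ȳ = 90 mm.
All pieces are centred on the centroidal x-axis, so I = ΣĪ (holes subtracted) = 39 157 627 mm⁴.
Radius of gyration: k = √(I/A) = √(39 157 627 / 12 978) = 54.93 mm.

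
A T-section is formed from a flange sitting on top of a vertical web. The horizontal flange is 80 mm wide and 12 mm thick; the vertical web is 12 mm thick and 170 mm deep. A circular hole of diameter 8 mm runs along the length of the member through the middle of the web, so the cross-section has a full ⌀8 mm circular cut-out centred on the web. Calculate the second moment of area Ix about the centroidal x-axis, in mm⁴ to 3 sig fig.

Ix ≈ 1.03 × 10⁷ mm⁴

Split into non-overlapping primitives; take the origin at the lower-left of the bounding box.
Flange: 80 × 12, A = 960 mm², y = 176 mm, Ī = 11 520 mm⁴.
Web: 12 × 170, A = 2 040 mm², y = 85 mm, Ī = 4 913 000 mm⁴.
Hole (subtracted): ⌀8, A = 50.265 mm², y = 85 mm, Ī = 201.06 mm⁴.
Centroid: ȳ = ΣA·y / ΣA = 114.62 mm.
Transfer each piece to the centroidal x-axis using Ī + A·d² with d = y − 114.62:
  flange: d = 61.384 mm → contributes +3 628 769 mm⁴
  web: d = -29.616 mm → contributes +6 702 326 mm⁴
  hole: d = -29.616 mm → contributes −44 290 mm⁴
Total I = 10 286 806 mm⁴.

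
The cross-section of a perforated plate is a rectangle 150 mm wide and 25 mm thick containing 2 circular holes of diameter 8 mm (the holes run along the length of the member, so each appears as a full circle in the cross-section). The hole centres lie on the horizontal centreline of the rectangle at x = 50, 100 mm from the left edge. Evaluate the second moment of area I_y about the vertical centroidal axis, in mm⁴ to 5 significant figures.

I_y ≈ 6.9680 × 10⁶ mm⁴

Treat the section as a set of non-overlapping primitives; coordinates are from the bounding-box lower-left.
Plate: 150 × 25, A = 3 750 mm², x = 75 mm, Ī = 7 031 250 mm⁴.
Hole 1 (subtracted): ⌀8, A = 50.26548 mm², x = 50 mm, Ī = 201.0619 mm⁴.
Hole 2 (subtracted): ⌀8, A = 50.26548 mm², x = 100 mm, Ī = 201.0619 mm⁴.
By symmetry the centroid is at mid-width, x̄ = 75 mm.
Transfer each piece to the vertical centroidal axis using Ī + A·d² with d = x − 75:
  plate: d = 0 mm → contributes +7 031 250 mm⁴
  hole 1: d = -25 mm → contributes −31616.99 mm⁴
  hole 2: d = 25 mm → contributes −31616.99 mm⁴
Total I = 6 968 016 mm⁴.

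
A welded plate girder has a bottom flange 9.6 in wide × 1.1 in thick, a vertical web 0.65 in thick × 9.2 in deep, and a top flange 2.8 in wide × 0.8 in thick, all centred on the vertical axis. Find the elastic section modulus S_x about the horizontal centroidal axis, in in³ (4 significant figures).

S_x ≈ 36.38 in³

Treat the section as a set of non-overlapping primitives; coordinates are from the bounding-box lower-left.
Bottom plate: 9.6 × 1.1, A = 10.56 in², y = 0.55 in, Ī = 1.0648 in⁴.
Web plate: 0.65 × 9.2, A = 5.98 in², y = 5.7 in, Ī = 42.1789 in⁴.
Top plate: 2.8 × 0.8, A = 2.24 in², y = 10.7 in, Ī = 0.119467 in⁴.
Centroid: ȳ = ΣA·y / ΣA = 3.40053 in.
Transfer each piece to the horizontal centroidal axis using Ī + A·d² with d = y − 3.40053:
  bottom plate: d = -2.85053 in → contributes +86.8705 in⁴
  web plate: d = 2.29947 in → contributes +73.7985 in⁴
  top plate: d = 7.29947 in → contributes +119.472 in⁴
Total I = 280.141 in⁴.
Extreme fibre distance c = 7.69947 in; S = I/c = 36.3844 in³.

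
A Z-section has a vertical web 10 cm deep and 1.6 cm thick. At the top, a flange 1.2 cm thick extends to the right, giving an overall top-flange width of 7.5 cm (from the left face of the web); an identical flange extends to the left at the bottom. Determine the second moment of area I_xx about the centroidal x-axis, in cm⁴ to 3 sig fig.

I_xx ≈ 409 cm⁴

Decompose the section into non-overlapping parts with the origin at the bottom-left of its bounding rectangle.
Web: 1.6 × 10, A = 16 cm², y = 5 cm, Ī = 133.33 cm⁴.
Top flange (beyond web): 5.9 × 1.2, A = 7.08 cm², y = 9.4 cm, Ī = 0.8496 cm⁴.
Bottom flange (beyond web): 5.9 × 1.2, A = 7.08 cm², y = 0.6 cm, Ī = 0.8496 cm⁴.
Centroid: ȳ = ΣA·y / ΣA = 5 cm.
Transfer each piece to the centroidal x-axis using Ī + A·d² with d = y − 5:
  web: d = 0 cm → contributes +133.33 cm⁴
  top flange (beyond web): d = 4.4 cm → contributes +137.92 cm⁴
  bottom flange (beyond web): d = -4.4 cm → contributes +137.92 cm⁴
Total I = 409.17 cm⁴.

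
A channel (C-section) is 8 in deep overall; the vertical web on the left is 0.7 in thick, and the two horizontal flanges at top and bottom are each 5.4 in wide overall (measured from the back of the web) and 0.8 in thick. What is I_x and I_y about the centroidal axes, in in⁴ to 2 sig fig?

I_x ≈ 130 in⁴, I_y ≈ 37 in⁴

Treat the section as a set of non-overlapping primitives; coordinates are from the bounding-box lower-left.
Web: 0.7 × 8, A = 5.6 in², y = 4 in, Ī = 29.87 in⁴.
Top flange (beyond web): 4.7 × 0.8, A = 3.76 in², y = 7.6 in, Ī = 0.2005 in⁴.
Bottom flange (beyond web): 4.7 × 0.8, A = 3.76 in², y = 0.4 in, Ī = 0.2005 in⁴.
By symmetry the centroid is at mid-height, ȳ = 4 in.
Transfer each piece to the centroidal x-axis using Ī + A·d² with d = y − 4:
  web: d = 0 in → contributes +29.87 in⁴
  top flange (beyond web): d = 3.6 in → contributes +48.93 in⁴
  bottom flange (beyond web): d = -3.6 in → contributes +48.93 in⁴
Total I = 127.7 in⁴.
For the y-axis: x̄ = 1.898 in.
Repeating about the centroidal y-axis gives I_y = 37.47 in⁴.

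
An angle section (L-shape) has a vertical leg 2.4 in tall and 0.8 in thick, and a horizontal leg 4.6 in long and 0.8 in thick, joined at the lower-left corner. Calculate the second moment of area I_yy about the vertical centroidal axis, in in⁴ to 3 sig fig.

I_yy ≈ 9.99 in⁴

Split into non-overlapping primitives; take the origin at the lower-left of the bounding box.
Vertical leg: 0.8 × 2.4, A = 1.92 in², x = 0.4 in, Ī = 0.1024 in⁴.
Horizontal leg (remainder): 3.8 × 0.8, A = 3.04 in², x = 2.7 in, Ī = 3.6581 in⁴.
Centroid: x̄ = ΣA·x / ΣA = 1.8097 in.
Transfer each piece to the vertical centroidal axis using Ī + A·d² with d = x − 1.8097:
  vertical leg: d = -1.4097 in → contributes +3.9178 in⁴
  horizontal leg (remainder): d = 0.89032 in → contributes +6.0679 in⁴
Total I = 9.9857 in⁴.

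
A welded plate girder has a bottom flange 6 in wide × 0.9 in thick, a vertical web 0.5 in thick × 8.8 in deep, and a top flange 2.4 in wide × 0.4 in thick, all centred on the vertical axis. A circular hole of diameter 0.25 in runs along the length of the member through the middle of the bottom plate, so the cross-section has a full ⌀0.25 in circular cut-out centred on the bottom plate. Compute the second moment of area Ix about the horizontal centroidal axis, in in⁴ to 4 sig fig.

Split into non-overlapping primitives; take the origin at the lower-left of the bounding box.
Bottom plate: 6 × 0.9, A = 5.4 in², y = 0.45 in, Ī = 0.3645 in⁴.
Web plate: 0.5 × 8.8, A = 4.4 in², y = 5.3 in, Ī = 28.3947 in⁴.
Top plate: 2.4 × 0.4, A = 0.96 in², y = 9.9 in, Ī = 0.0128 in⁴.
Hole (subtracted): ⌀0.25, A = 0.0490874 in², y = 0.45 in, Ī = 0.000191748 in⁴.
Centroid: ȳ = ΣA·y / ΣA = 3.28935 in.
Transfer each piece to the horizontal centroidal axis using Ī + A·d² with d = y − 3.28935:
  bottom plate: d = -2.83935 in → contributes +43.8987 in⁴
  web plate: d = 2.01065 in → contributes +46.1827 in⁴
  top plate: d = 6.61065 in → contributes +41.9655 in⁴
  hole: d = -2.83935 in → contributes −0.395929 in⁴
Total I = 131.651 in⁴.

Ix ≈ 131.7 in⁴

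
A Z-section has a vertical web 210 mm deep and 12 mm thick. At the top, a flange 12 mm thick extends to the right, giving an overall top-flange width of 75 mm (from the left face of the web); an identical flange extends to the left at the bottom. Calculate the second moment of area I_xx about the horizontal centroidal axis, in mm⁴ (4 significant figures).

I_xx ≈ 2.410 × 10⁷ mm⁴

Decompose the section into non-overlapping parts with the origin at the bottom-left of its bounding rectangle.
Web: 12 × 210, A = 2 520 mm², y = 105 mm, Ī = 9 261 000 mm⁴.
Top flange (beyond web): 63 × 12, A = 756 mm², y = 204 mm, Ī = 9 072 mm⁴.
Bottom flange (beyond web): 63 × 12, A = 756 mm², y = 6 mm, Ī = 9 072 mm⁴.
Centroid: ȳ = ΣA·y / ΣA = 105 mm.
Transfer each piece to the horizontal centroidal axis using Ī + A·d² with d = y − 105:
  web: d = 0 mm → contributes +9 261 000 mm⁴
  top flange (beyond web): d = 99 mm → contributes +7 418 628 mm⁴
  bottom flange (beyond web): d = -99 mm → contributes +7 418 628 mm⁴
Total I = 24 098 256 mm⁴.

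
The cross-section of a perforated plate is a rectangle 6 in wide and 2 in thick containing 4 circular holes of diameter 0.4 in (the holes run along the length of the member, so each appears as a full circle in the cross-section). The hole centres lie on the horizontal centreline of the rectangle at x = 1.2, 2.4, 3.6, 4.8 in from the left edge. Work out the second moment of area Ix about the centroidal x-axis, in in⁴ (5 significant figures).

Ix ≈ 3.9950 in⁴

Decompose the section into non-overlapping parts with the origin at the bottom-left of its bounding rectangle.
Plate: 6 × 2, A = 12 in², y = 1 in, Ī = 4 in⁴.
Hole 1 (subtracted): ⌀0.4, A = 0.1256637 in², y = 1 in, Ī = 0.001256637 in⁴.
Hole 2 (subtracted): ⌀0.4, A = 0.1256637 in², y = 1 in, Ī = 0.001256637 in⁴.
Hole 3 (subtracted): ⌀0.4, A = 0.1256637 in², y = 1 in, Ī = 0.001256637 in⁴.
Hole 4 (subtracted): ⌀0.4, A = 0.1256637 in², y = 1 in, Ī = 0.001256637 in⁴.
By symmetry the centroid is at mid-height, ȳ = 1 in.
All pieces are centred on the centroidal x-axis, so I = ΣĪ (holes subtracted) = 3.994973 in⁴.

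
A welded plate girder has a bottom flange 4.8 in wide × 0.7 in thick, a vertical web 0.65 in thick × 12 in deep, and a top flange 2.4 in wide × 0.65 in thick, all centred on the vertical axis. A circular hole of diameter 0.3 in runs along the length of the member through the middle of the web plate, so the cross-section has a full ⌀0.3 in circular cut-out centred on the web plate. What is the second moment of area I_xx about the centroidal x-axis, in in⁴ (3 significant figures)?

I_xx ≈ 281 in⁴

Treat the section as a set of non-overlapping primitives; coordinates are from the bounding-box lower-left.
Bottom plate: 4.8 × 0.7, A = 3.36 in², y = 0.35 in, Ī = 0.1372 in⁴.
Web plate: 0.65 × 12, A = 7.8 in², y = 6.7 in, Ī = 93.6 in⁴.
Top plate: 2.4 × 0.65, A = 1.56 in², y = 13.025 in, Ī = 0.054925 in⁴.
Hole (subtracted): ⌀0.3, A = 0.070686 in², y = 6.7 in, Ī = 0.00039761 in⁴.
Centroid: ȳ = ΣA·y / ΣA = 5.7933 in.
Transfer each piece to the centroidal x-axis using Ī + A·d² with d = y − 5.7933:
  bottom plate: d = -5.4433 in → contributes +99.693 in⁴
  web plate: d = 0.90669 in → contributes +100.01 in⁴
  top plate: d = 7.2317 in → contributes +81.639 in⁴
  hole: d = 0.90669 in → contributes −0.058507 in⁴
Total I = 281.29 in⁴.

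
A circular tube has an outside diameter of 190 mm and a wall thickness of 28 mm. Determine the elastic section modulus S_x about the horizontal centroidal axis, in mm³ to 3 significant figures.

S_x ≈ 5.07 × 10⁵ mm³

Decompose the section into non-overlapping parts with the origin at the bottom-left of its bounding rectangle.
Outer circle: ⌀190, A = 28 353 mm², y = 95 mm, Ī = 63 971 171 mm⁴.
Bore (subtracted): ⌀134, A = 14 103 mm², y = 95 mm, Ī = 15 826 653 mm⁴.
By symmetry the centroid is at mid-height, ȳ = 95 mm.
All pieces are centred on the horizontal centroidal axis, so I = ΣĪ (holes subtracted) = 48 144 518 mm⁴.
Extreme fibre distance c = 95 mm; S = I/c = 506 784 mm³.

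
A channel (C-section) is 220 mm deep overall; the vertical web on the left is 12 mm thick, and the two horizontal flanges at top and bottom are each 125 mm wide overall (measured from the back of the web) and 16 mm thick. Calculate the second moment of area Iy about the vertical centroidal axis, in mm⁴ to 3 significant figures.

Split into non-overlapping primitives; take the origin at the lower-left of the bounding box.
Web: 12 × 220, A = 2 640 mm², x = 6 mm, Ī = 31 680 mm⁴.
Top flange (beyond web): 113 × 16, A = 1 808 mm², x = 68.5 mm, Ī = 1 923 863 mm⁴.
Bottom flange (beyond web): 113 × 16, A = 1 808 mm², x = 68.5 mm, Ī = 1 923 863 mm⁴.
Centroid: x̄ = ΣA·x / ΣA = 42.125 mm.
Transfer each piece to the vertical centroidal axis using Ī + A·d² with d = x − 42.125:
  web: d = -36.125 mm → contributes +3 476 982 mm⁴
  top flange (beyond web): d = 26.375 mm → contributes +3 181 550 mm⁴
  bottom flange (beyond web): d = 26.375 mm → contributes +3 181 550 mm⁴
Total I = 9 840 083 mm⁴.

Iy ≈ 9.84 × 10⁶ mm⁴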